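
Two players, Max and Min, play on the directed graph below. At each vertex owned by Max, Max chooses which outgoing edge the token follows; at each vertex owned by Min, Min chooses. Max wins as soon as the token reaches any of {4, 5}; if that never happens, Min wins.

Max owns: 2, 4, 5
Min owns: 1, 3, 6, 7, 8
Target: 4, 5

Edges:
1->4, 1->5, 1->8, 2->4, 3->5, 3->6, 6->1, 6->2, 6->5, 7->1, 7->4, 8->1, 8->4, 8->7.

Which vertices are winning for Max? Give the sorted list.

2, 4, 5

A0 = {4, 5}
A1: add {2} — 2 (Max) has 2→4.
A2 = A1; e.g. 1 (Min) can still go to 8. Fixed point.
Max's winning region = {2, 4, 5}.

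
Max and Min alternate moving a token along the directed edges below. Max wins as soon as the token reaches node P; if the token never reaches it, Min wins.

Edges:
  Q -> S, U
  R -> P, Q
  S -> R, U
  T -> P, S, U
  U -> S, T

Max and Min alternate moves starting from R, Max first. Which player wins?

Max

Track states (vertex, player-to-move).
A0 = {(P,Max), (P,Min)}
A1: add {(R,Max), (T,Max)}.
(R,Max) ∈ A1 ⇒ Max forces the target.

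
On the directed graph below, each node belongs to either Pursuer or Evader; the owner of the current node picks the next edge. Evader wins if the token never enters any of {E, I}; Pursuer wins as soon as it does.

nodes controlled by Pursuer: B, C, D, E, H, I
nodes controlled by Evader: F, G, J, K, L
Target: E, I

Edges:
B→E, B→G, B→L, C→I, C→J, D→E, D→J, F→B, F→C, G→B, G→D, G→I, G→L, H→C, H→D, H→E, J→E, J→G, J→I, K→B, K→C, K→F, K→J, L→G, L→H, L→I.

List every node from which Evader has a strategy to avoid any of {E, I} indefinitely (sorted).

G, J, K, L

A0 = {E, I}
A1: add {B, C, D, H} — B (Pursuer) has B→E; C (Pursuer) has C→I; D (Pursuer) has D→E; H (Pursuer) has H→E.
A2: add {F} — F (Evader): all of {B, C} already in.
A3 = A2; e.g. G (Evader) can still go to L. Fixed point.
Pursuer's attractor = {B, C, D, E, F, H, I}; Evader avoids the target exactly from the complement.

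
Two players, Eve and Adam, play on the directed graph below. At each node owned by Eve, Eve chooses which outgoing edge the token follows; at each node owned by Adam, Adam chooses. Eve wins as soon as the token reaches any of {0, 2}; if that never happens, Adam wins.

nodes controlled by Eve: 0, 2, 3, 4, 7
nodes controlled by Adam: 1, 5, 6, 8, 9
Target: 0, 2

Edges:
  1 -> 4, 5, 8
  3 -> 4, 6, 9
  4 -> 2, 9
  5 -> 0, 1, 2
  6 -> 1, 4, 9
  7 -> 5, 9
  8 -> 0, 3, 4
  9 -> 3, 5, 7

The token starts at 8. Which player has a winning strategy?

Eve

A0 = {0, 2}
A1: add {4} — 4 (Eve) has 4→2.
A2: add {3} — 3 (Eve) has 3→4.
A3: add {8} — 8 (Adam): all of {0, 3, 4} already in.
A4 = A3; e.g. 1 (Adam) can still go to 5. Fixed point.
8 ∈ A3, so Eve can force the target.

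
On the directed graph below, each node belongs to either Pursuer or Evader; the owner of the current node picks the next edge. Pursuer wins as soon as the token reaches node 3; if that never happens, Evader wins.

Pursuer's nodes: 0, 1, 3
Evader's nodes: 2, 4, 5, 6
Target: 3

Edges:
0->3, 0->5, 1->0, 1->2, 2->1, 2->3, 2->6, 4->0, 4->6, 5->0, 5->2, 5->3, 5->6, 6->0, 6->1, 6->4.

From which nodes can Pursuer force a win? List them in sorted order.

A0 = {3}
A1: add {0} — 0 (Pursuer) has 0→3.
A2: add {1} — 1 (Pursuer) has 1→0.
A3 = A2; e.g. 2 (Evader) can still go to 6. Fixed point.
Pursuer's winning region = {0, 1, 3}.

0, 1, 3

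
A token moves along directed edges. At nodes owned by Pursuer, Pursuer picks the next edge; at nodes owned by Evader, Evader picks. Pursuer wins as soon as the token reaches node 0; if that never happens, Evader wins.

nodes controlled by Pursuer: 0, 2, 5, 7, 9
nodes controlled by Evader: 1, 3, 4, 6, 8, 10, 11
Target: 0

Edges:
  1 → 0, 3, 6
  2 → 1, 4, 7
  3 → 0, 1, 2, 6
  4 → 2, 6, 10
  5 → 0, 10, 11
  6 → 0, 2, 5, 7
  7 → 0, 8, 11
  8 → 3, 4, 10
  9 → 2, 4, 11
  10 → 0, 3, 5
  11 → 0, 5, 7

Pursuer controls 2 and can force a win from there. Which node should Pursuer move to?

7

A0 = {0}
A1: add {5, 7} — 5 (Pursuer) has 5→0; 7 (Pursuer) has 7→0.
A2: add {2, 11} — 2 (Pursuer) has 2→7; 11 (Evader): all of {0, 5, 7} already in.
A3: add {6, 9} — 6 (Evader): all of {0, 2, 5, 7} already in; 9 (Pursuer) has 9→2.
A4 = A3; e.g. 1 (Evader) can still go to 3. Fixed point.
From 2, successor 7 is in the attractor (rank 1); the other successors 1, 4 are not.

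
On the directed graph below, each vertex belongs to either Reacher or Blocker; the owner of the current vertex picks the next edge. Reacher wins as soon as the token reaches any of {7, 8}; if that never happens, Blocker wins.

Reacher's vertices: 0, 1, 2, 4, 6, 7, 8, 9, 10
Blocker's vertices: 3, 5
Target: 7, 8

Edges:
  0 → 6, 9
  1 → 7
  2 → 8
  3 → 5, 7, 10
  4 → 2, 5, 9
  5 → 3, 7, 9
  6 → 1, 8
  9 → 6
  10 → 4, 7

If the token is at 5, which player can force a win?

Blocker

A0 = {7, 8}
A1: add {1, 2, 6, 10} — 1 (Reacher) has 1→7; 2 (Reacher) has 2→8; 6 (Reacher) has 6→8; 10 (Reacher) has 10→7.
A2: add {0, 4, 9} — 0 (Reacher) has 0→6; 4 (Reacher) has 4→2; 9 (Reacher) has 9→6.
A3 = A2; e.g. 3 (Blocker) can still go to 5. Fixed point.
5 never enters the attractor, so Blocker can avoid the target forever.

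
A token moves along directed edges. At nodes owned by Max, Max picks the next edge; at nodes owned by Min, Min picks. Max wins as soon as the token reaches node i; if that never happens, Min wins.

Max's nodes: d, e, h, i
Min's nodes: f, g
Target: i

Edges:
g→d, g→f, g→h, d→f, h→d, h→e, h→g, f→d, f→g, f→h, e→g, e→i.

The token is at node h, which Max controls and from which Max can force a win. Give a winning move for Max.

e

A0 = {i}
A1: add {e} — e (Max) has e→i.
A2: add {h} — h (Max) has h→e.
A3 = A2; e.g. d (Max) has no edge into A2. Fixed point.
From h, successor e is in the attractor (rank 1); the other successors d, g are not.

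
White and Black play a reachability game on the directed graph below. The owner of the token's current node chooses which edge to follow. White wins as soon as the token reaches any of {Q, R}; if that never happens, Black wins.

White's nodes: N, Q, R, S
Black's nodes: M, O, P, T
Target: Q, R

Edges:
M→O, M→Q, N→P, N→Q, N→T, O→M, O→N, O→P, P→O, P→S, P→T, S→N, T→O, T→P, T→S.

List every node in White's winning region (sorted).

A0 = {Q, R}
A1: add {N} — N (White) has N→Q.
A2: add {S} — S (White) has S→N.
A3 = A2; e.g. M (Black) can still go to O. Fixed point.
White's winning region = {N, Q, R, S}.

N, Q, R, S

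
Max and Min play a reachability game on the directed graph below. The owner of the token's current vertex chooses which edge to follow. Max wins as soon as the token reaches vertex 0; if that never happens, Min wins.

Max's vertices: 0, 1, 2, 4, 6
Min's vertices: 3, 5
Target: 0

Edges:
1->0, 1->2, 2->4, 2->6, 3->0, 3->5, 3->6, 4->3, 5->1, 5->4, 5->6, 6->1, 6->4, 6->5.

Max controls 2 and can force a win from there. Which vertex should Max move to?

6

A0 = {0}
A1: add {1} — 1 (Max) has 1→0.
A2: add {6} — 6 (Max) has 6→1.
A3: add {2} — 2 (Max) has 2→6.
A4 = A3; e.g. 3 (Min) can still go to 5. Fixed point.
From 2, successor 6 is in the attractor (rank 2); the other successor 4 is not.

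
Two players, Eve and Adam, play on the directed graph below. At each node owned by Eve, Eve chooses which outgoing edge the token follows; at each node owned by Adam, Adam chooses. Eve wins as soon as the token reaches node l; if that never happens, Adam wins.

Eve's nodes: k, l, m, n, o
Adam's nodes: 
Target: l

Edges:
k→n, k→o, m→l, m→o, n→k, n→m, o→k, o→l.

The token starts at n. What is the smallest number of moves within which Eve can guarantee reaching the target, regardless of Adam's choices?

2

A0 = {l}
A1: add {m, o} — m (Eve) has m→l; o (Eve) has o→l.
A2: add {k, n} — k (Eve) has k→o; n (Eve) has n→m.
A2 = all vertices. Fixed point.
n enters the attractor at level 2, so Eve can force the target in 2 moves from there.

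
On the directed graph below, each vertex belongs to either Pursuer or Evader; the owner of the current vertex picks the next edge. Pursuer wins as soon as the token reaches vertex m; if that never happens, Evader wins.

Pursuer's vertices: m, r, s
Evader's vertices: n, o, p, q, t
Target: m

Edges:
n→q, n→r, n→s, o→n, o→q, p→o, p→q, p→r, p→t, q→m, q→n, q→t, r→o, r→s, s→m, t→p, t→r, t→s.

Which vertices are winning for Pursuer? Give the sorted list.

m, r, s

A0 = {m}
A1: add {s} — s (Pursuer) has s→m.
A2: add {r} — r (Pursuer) has r→s.
A3 = A2; e.g. n (Evader) can still go to q. Fixed point.
Pursuer's winning region = {m, r, s}.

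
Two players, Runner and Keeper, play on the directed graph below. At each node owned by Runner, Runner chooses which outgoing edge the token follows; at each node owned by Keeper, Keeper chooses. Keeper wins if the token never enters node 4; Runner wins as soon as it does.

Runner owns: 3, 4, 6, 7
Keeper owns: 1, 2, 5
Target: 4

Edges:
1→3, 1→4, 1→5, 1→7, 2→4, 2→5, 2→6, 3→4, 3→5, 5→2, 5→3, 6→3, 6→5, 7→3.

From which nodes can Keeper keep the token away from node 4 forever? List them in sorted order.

1, 2, 5

A0 = {4}
A1: add {3} — 3 (Runner) has 3→4.
A2: add {6, 7} — 6 (Runner) has 6→3; 7 (Runner) has 7→3.
A3 = A2; e.g. 1 (Keeper) can still go to 5. Fixed point.
Runner's attractor = {3, 4, 6, 7}; Keeper avoids the target exactly from the complement.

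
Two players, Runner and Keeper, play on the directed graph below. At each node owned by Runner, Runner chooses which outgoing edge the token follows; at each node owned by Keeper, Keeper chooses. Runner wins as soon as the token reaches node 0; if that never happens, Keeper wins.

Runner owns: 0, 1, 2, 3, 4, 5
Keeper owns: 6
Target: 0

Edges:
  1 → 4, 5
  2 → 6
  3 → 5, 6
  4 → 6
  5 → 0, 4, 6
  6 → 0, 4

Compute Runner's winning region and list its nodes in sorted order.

A0 = {0}
A1: add {5} — 5 (Runner) has 5→0.
A2: add {1, 3} — 1 (Runner) has 1→5; 3 (Runner) has 3→5.
A3 = A2; e.g. 2 (Runner) has no edge into A2. Fixed point.
Runner's winning region = {0, 1, 3, 5}.

0, 1, 3, 5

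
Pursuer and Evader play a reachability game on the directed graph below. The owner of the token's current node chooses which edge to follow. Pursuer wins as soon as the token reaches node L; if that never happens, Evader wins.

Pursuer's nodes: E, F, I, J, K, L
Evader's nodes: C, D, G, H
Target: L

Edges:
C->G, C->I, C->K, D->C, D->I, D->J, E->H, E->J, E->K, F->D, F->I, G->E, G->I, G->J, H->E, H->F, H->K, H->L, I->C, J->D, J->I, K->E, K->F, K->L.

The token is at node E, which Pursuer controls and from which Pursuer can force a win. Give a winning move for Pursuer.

K

A0 = {L}
A1: add {K} — K (Pursuer) has K→L.
A2: add {E} — E (Pursuer) has E→K.
A3 = A2; e.g. C (Evader) can still go to G. Fixed point.
From E, successor K is in the attractor (rank 1); the other successors H, J are not.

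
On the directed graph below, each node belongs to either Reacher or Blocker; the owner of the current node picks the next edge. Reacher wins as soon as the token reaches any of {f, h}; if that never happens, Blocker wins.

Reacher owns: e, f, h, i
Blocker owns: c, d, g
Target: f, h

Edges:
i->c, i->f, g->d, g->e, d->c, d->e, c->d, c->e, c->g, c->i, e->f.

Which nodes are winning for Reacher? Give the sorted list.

e, f, h, i

A0 = {f, h}
A1: add {e, i} — e (Reacher) has e→f; i (Reacher) has i→f.
A2 = A1; e.g. c (Blocker) can still go to d. Fixed point.
Reacher's winning region = {e, f, h, i}.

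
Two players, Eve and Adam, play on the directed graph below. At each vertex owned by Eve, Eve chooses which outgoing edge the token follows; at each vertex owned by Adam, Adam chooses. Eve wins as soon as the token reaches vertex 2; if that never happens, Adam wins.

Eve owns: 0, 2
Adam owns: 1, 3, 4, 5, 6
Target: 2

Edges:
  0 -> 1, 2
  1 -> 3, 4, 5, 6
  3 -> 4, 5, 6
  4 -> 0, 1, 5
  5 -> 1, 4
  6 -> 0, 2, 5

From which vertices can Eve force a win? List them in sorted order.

A0 = {2}
A1: add {0} — 0 (Eve) has 0→2.
A2 = A1; e.g. 1 (Adam) can still go to 3. Fixed point.
Eve's winning region = {0, 2}.

0, 2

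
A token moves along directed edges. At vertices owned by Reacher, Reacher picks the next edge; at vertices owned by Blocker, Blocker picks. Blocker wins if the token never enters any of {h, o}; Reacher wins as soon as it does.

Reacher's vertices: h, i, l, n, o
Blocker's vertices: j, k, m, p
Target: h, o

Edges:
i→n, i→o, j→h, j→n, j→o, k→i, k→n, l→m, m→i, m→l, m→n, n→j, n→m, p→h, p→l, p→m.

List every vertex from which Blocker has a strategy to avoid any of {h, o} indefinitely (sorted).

A0 = {h, o}
A1: add {i} — i (Reacher) has i→o.
A2 = A1; e.g. j (Blocker) can still go to n. Fixed point.
Reacher's attractor = {h, i, o}; Blocker avoids the target exactly from the complement.

j, k, l, m, n, p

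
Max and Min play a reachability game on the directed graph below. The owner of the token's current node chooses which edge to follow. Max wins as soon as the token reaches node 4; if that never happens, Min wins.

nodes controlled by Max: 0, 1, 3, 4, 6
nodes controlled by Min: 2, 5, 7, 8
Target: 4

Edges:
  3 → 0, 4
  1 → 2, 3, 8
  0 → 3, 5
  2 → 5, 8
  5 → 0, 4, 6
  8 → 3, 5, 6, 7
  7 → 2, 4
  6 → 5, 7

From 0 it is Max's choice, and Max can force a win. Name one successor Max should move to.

A0 = {4}
A1: add {3} — 3 (Max) has 3→4.
A2: add {0, 1} — 0 (Max) has 0→3; 1 (Max) has 1→3.
A3 = A2; e.g. 2 (Min) can still go to 5. Fixed point.
From 0, successor 3 is in the attractor (rank 1); the other successor 5 is not.

3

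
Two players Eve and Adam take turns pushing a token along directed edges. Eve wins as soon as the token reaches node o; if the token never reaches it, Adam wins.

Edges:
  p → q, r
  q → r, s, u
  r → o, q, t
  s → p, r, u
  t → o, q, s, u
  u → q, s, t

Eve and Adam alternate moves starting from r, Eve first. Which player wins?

Eve

Track states (vertex, player-to-move).
A0 = {(o,Eve), (o,Adam)}
A1: add {(r,Eve), (t,Eve)}.
(r,Eve) ∈ A1 ⇒ Eve forces the target.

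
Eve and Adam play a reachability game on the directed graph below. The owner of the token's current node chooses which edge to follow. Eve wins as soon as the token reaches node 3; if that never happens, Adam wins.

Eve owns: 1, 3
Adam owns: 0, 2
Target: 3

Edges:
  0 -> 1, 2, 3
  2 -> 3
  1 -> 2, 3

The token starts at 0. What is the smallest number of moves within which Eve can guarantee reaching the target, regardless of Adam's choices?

A0 = {3}
A1: add {1, 2} — 1 (Eve) has 1→3; 2 (Adam): all of {3} already in.
A2: add {0} — 0 (Adam): all of {1, 2, 3} already in.
A2 = all vertices. Fixed point.
0 enters the attractor at level 2, so Eve can force the target in 2 moves from there.

2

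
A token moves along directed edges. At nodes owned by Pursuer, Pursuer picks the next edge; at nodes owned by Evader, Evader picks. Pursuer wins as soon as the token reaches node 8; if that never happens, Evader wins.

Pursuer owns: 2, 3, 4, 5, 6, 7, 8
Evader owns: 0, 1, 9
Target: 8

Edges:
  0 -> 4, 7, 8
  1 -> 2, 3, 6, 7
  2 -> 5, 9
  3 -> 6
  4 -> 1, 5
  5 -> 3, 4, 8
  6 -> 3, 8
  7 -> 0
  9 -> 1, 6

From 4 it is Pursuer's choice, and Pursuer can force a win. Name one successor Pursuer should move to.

A0 = {8}
A1: add {5, 6} — 5 (Pursuer) has 5→8; 6 (Pursuer) has 6→8.
A2: add {2, 3, 4} — 2 (Pursuer) has 2→5; 3 (Pursuer) has 3→6; 4 (Pursuer) has 4→5.
A3 = A2; e.g. 0 (Evader) can still go to 7. Fixed point.
From 4, successor 5 is in the attractor (rank 1); the other successor 1 is not.

5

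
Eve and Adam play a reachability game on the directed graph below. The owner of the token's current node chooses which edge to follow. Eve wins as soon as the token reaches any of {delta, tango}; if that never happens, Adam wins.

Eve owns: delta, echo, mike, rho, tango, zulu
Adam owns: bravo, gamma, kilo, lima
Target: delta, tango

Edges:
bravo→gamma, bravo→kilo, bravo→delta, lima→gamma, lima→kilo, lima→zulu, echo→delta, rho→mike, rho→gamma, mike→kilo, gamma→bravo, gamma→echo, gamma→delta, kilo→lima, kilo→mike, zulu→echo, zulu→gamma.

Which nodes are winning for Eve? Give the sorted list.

delta, echo, tango, zulu

A0 = {delta, tango}
A1: add {echo} — echo (Eve) has echo→delta.
A2: add {zulu} — zulu (Eve) has zulu→echo.
A3 = A2; e.g. bravo (Adam) can still go to gamma. Fixed point.
Eve's winning region = {delta, echo, tango, zulu}.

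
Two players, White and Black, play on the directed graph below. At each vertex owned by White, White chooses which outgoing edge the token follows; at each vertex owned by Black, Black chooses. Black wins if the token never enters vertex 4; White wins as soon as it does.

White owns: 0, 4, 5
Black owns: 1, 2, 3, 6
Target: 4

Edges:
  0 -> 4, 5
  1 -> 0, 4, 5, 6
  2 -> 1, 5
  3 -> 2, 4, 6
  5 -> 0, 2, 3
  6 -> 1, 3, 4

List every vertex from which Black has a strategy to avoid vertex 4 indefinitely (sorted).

1, 2, 3, 6

A0 = {4}
A1: add {0} — 0 (White) has 0→4.
A2: add {5} — 5 (White) has 5→0.
A3 = A2; e.g. 1 (Black) can still go to 6. Fixed point.
White's attractor = {0, 4, 5}; Black avoids the target exactly from the complement.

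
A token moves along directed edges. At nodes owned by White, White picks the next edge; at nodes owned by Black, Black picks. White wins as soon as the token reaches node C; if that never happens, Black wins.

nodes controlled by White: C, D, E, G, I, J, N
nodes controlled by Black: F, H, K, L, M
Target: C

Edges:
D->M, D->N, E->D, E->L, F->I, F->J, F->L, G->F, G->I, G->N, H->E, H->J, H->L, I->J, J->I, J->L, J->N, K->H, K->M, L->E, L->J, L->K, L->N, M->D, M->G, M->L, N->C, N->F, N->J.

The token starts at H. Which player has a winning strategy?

A0 = {C}
A1: add {N} — N (White) has N→C.
A2: add {D, G, J} — D (White) has D→N; G (White) has G→N; J (White) has J→N.
A3: add {E, I} — E (White) has E→D; I (White) has I→J.
A4 = A3; e.g. F (Black) can still go to L. Fixed point.
H never enters the attractor, so Black can avoid the target forever.

Black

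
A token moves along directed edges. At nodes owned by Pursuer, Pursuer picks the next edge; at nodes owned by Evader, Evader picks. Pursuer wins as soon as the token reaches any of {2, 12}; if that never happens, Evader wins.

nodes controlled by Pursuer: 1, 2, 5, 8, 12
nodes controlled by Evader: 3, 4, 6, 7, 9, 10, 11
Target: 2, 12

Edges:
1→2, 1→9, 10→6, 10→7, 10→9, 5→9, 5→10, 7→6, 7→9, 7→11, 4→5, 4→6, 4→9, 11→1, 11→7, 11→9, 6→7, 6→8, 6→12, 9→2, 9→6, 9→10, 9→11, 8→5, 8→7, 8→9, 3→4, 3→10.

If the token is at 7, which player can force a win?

Evader

A0 = {2, 12}
A1: add {1} — 1 (Pursuer) has 1→2.
A2 = A1; e.g. 3 (Evader) can still go to 4. Fixed point.
7 never enters the attractor, so Evader can avoid the target forever.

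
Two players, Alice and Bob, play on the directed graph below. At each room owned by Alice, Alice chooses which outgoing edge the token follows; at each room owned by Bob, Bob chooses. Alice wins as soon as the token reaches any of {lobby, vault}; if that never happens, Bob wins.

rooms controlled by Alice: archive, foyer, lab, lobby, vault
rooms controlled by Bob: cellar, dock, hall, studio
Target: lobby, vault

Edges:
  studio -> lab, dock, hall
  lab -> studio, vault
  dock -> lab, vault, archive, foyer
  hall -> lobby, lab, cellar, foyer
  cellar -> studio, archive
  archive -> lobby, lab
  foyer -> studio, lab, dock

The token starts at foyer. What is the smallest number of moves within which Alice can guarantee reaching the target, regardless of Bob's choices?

A0 = {lobby, vault}
A1: add {archive, lab} — lab (Alice) has lab→vault; archive (Alice) has archive→lobby.
A2: add {foyer} — foyer (Alice) has foyer→lab.
foyer enters the attractor at level 2, so Alice can force the target in 2 moves from there.

2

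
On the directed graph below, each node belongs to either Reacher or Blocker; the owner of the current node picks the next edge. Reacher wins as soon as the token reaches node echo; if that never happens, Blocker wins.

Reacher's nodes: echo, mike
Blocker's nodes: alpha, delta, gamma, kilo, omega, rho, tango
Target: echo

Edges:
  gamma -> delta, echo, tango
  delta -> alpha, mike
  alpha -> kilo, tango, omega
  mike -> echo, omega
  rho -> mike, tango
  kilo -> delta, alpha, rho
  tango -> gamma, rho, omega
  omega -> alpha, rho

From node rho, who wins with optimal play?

A0 = {echo}
A1: add {mike} — mike (Reacher) has mike→echo.
A2 = A1; e.g. gamma (Blocker) can still go to delta. Fixed point.
rho never enters the attractor, so Blocker can avoid the target forever.

Blocker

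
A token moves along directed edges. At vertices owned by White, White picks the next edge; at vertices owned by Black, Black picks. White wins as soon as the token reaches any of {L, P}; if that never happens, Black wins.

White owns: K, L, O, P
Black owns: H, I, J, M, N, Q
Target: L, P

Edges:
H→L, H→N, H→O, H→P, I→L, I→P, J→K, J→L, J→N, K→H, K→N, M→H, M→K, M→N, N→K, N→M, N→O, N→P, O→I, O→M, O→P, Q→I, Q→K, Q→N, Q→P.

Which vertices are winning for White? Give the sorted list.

I, L, O, P

A0 = {L, P}
A1: add {I, O} — I (Black): all of {L, P} already in; O (White) has O→P.
A2 = A1; e.g. H (Black) can still go to N. Fixed point.
White's winning region = {I, L, O, P}.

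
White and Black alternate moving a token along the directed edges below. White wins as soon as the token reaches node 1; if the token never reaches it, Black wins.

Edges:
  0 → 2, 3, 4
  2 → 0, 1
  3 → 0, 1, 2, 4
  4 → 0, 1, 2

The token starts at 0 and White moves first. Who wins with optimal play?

Black

Track states (vertex, player-to-move).
A0 = {(1,White), (1,Black)}
A1: add {(2,White), (3,White), (4,White)}.
A2: add {(0,Black)}.
A3 = A2; e.g. (0,White) stays out. (0,White) never enters ⇒ Black avoids the target.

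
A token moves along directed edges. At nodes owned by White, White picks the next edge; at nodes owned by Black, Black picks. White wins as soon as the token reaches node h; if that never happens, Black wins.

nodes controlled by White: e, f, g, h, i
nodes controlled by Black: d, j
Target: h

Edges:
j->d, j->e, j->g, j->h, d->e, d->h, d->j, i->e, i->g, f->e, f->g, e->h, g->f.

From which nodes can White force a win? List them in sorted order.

e, f, g, h, i

A0 = {h}
A1: add {e} — e (White) has e→h.
A2: add {f, i} — f (White) has f→e; i (White) has i→e.
A3: add {g} — g (White) has g→f.
A4 = A3; e.g. d (Black) can still go to j. Fixed point.
White's winning region = {e, f, g, h, i}.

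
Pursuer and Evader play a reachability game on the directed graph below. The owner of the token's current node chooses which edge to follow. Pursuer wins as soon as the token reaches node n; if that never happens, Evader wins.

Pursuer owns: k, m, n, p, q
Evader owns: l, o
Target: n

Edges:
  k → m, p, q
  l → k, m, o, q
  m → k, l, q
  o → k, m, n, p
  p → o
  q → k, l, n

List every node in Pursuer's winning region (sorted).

A0 = {n}
A1: add {q} — q (Pursuer) has q→n.
A2: add {k, m} — k (Pursuer) has k→q; m (Pursuer) has m→q.
A3 = A2; e.g. l (Evader) can still go to o. Fixed point.
Pursuer's winning region = {k, m, n, q}.

k, m, n, q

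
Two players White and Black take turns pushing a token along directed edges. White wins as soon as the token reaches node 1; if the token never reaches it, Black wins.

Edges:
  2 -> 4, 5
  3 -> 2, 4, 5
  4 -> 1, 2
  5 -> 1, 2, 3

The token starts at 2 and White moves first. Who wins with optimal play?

Black

Track states (vertex, player-to-move).
A0 = {(1,White), (1,Black)}
A1: add {(4,White), (5,White)}.
A2: add {(2,Black)}.
A3: add {(3,White)}.
A4 = A3; e.g. (2,White) stays out. (2,White) never enters ⇒ Black avoids the target.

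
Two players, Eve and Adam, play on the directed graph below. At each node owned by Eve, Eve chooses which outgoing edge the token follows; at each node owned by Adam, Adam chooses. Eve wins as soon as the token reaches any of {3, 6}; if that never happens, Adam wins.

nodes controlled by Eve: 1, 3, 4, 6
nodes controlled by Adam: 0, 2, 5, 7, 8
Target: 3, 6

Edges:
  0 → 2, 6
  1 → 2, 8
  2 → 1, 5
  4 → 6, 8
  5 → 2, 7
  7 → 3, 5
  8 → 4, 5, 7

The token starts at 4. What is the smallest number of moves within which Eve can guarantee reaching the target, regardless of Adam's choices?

1

A0 = {3, 6}
A1: add {4} — 4 (Eve) has 4→6.
A2 = A1; e.g. 0 (Adam) can still go to 2. Fixed point.
4 enters the attractor at level 1, so Eve can force the target in 1 move from there.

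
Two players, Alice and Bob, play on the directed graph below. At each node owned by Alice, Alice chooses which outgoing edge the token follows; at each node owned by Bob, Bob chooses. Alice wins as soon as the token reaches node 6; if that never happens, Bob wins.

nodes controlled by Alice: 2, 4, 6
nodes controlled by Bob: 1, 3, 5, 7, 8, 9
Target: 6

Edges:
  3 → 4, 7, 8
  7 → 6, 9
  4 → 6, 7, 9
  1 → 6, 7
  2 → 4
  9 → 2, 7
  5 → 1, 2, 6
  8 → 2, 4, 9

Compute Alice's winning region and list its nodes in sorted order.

A0 = {6}
A1: add {4} — 4 (Alice) has 4→6.
A2: add {2} — 2 (Alice) has 2→4.
A3 = A2; e.g. 1 (Bob) can still go to 7. Fixed point.
Alice's winning region = {2, 4, 6}.

2, 4, 6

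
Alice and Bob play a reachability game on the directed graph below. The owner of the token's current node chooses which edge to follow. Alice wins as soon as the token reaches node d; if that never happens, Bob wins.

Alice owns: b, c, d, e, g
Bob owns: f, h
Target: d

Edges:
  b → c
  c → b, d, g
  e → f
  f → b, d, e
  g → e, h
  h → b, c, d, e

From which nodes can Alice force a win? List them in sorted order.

A0 = {d}
A1: add {c} — c (Alice) has c→d.
A2: add {b} — b (Alice) has b→c.
A3 = A2; e.g. e (Alice) has no edge into A2. Fixed point.
Alice's winning region = {b, c, d}.

b, c, d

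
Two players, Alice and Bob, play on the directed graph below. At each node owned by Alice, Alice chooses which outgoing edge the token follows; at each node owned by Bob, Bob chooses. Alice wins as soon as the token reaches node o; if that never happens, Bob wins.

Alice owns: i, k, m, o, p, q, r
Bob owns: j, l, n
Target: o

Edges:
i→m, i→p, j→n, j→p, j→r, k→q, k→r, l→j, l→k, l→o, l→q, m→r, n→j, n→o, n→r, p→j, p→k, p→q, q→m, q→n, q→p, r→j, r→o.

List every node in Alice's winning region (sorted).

i, k, m, o, p, q, r

A0 = {o}
A1: add {r} — r (Alice) has r→o.
A2: add {k, m} — k (Alice) has k→r; m (Alice) has m→r.
A3: add {i, p, q} — i (Alice) has i→m; p (Alice) has p→k; q (Alice) has q→m.
A4 = A3; e.g. j (Bob) can still go to n. Fixed point.
Alice's winning region = {i, k, m, o, p, q, r}.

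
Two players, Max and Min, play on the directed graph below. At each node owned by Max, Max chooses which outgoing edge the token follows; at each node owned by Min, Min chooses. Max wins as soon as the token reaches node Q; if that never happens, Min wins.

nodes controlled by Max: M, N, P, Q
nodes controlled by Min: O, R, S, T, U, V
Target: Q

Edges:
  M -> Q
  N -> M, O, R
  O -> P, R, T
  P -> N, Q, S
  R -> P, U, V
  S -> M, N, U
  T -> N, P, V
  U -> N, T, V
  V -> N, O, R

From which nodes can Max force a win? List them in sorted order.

M, N, P, Q

A0 = {Q}
A1: add {M, P} — M (Max) has M→Q; P (Max) has P→Q.
A2: add {N} — N (Max) has N→M.
A3 = A2; e.g. O (Min) can still go to R. Fixed point.
Max's winning region = {M, N, P, Q}.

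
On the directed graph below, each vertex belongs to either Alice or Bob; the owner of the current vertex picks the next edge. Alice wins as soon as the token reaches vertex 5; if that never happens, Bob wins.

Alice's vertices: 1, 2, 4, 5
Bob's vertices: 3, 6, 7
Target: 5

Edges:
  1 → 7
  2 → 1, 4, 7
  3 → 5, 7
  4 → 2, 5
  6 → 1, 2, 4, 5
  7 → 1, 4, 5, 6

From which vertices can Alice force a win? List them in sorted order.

A0 = {5}
A1: add {4} — 4 (Alice) has 4→5.
A2: add {2} — 2 (Alice) has 2→4.
A3 = A2; e.g. 1 (Alice) has no edge into A2. Fixed point.
Alice's winning region = {2, 4, 5}.

2, 4, 5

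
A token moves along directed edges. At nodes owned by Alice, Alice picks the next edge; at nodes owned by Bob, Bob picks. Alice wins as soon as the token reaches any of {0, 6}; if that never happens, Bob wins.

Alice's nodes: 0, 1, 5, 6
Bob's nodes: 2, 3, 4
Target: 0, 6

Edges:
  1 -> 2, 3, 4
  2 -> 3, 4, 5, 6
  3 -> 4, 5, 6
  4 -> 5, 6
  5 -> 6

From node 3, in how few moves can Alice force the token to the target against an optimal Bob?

3

A0 = {0, 6}
A1: add {5} — 5 (Alice) has 5→6.
A2: add {4} — 4 (Bob): all of {5, 6} already in.
A3: add {1, 3} — 1 (Alice) has 1→4; 3 (Bob): all of {4, 5, 6} already in.
3 enters the attractor at level 3, so Alice can force the target in 3 moves from there.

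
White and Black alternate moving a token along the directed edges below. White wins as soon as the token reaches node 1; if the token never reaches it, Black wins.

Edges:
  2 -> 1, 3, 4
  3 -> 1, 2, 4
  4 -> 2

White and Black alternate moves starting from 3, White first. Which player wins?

Track states (vertex, player-to-move).
A0 = {(1,White), (1,Black)}
A1: add {(2,White), (3,White)}.
(3,White) ∈ A1 ⇒ White forces the target.

White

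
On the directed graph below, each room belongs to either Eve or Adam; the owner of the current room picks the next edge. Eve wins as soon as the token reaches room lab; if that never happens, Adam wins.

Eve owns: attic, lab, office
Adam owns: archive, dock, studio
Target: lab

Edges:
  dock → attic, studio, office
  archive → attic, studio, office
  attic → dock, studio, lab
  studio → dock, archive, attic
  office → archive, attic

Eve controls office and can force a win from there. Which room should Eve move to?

A0 = {lab}
A1: add {attic} — attic (Eve) has attic→lab.
A2: add {office} — office (Eve) has office→attic.
A3 = A2; e.g. dock (Adam) can still go to studio. Fixed point.
From office, successor attic is in the attractor (rank 1); the other successor archive is not.

attic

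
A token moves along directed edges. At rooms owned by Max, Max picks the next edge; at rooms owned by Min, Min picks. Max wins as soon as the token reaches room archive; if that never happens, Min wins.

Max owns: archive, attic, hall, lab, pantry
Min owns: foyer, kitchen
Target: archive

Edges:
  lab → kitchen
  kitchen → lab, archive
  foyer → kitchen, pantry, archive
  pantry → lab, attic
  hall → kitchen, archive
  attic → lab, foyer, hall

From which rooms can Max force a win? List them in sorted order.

A0 = {archive}
A1: add {hall} — hall (Max) has hall→archive.
A2: add {attic} — attic (Max) has attic→hall.
A3: add {pantry} — pantry (Max) has pantry→attic.
A4 = A3; e.g. lab (Max) has no edge into A3. Fixed point.
Max's winning region = {archive, attic, hall, pantry}.

archive, attic, hall, pantry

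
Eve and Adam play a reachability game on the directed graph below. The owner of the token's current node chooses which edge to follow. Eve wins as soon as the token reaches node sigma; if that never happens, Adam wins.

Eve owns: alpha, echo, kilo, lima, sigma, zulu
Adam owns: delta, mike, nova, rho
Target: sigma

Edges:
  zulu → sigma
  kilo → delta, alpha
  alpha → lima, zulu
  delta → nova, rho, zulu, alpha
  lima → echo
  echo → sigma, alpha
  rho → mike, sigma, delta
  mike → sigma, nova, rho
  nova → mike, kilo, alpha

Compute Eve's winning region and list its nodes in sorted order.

alpha, echo, kilo, lima, sigma, zulu

A0 = {sigma}
A1: add {echo, zulu} — echo (Eve) has echo→sigma; zulu (Eve) has zulu→sigma.
A2: add {alpha, lima} — lima (Eve) has lima→echo; alpha (Eve) has alpha→zulu.
A3: add {kilo} — kilo (Eve) has kilo→alpha.
A4 = A3; e.g. mike (Adam) can still go to nova. Fixed point.
Eve's winning region = {alpha, echo, kilo, lima, sigma, zulu}.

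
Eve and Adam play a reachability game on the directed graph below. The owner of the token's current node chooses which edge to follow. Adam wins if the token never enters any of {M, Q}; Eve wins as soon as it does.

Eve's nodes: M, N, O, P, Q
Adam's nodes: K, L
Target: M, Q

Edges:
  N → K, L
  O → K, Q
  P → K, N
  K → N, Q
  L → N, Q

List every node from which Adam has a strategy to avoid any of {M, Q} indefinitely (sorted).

K, L, N, P

A0 = {M, Q}
A1: add {O} — O (Eve) has O→Q.
A2 = A1; e.g. K (Adam) can still go to N. Fixed point.
Eve's attractor = {M, O, Q}; Adam avoids the target exactly from the complement.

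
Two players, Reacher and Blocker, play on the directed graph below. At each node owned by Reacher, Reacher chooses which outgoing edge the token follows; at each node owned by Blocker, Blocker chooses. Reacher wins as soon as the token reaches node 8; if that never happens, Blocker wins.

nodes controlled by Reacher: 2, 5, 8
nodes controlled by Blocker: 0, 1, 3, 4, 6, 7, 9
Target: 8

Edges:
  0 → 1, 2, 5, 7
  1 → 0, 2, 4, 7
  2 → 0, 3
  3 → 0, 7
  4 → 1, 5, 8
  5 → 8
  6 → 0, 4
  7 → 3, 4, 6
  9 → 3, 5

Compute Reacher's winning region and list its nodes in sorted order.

5, 8

A0 = {8}
A1: add {5} — 5 (Reacher) has 5→8.
A2 = A1; e.g. 0 (Blocker) can still go to 1. Fixed point.
Reacher's winning region = {5, 8}.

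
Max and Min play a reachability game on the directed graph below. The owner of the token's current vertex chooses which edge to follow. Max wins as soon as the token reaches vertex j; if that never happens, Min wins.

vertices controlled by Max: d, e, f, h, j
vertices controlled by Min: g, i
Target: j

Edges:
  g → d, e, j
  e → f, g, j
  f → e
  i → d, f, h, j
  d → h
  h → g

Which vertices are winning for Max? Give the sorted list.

A0 = {j}
A1: add {e} — e (Max) has e→j.
A2: add {f} — f (Max) has f→e.
A3 = A2; e.g. d (Max) has no edge into A2. Fixed point.
Max's winning region = {e, f, j}.

e, f, j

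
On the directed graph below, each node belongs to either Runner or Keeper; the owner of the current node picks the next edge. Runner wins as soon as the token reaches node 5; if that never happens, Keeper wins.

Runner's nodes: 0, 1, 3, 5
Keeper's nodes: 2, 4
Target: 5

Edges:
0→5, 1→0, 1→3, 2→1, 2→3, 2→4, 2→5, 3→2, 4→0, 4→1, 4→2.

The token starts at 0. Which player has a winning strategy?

Runner

A0 = {5}
A1: add {0} — 0 (Runner) has 0→5.
0 ∈ A1, so Runner can force the target.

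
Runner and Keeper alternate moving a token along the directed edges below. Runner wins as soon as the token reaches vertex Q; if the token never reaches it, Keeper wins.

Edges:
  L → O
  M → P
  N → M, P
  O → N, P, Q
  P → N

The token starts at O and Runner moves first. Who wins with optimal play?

Runner

Track states (vertex, player-to-move).
A0 = {(Q,Runner), (Q,Keeper)}
A1: add {(O,Runner)}.
(O,Runner) ∈ A1 ⇒ Runner forces the target.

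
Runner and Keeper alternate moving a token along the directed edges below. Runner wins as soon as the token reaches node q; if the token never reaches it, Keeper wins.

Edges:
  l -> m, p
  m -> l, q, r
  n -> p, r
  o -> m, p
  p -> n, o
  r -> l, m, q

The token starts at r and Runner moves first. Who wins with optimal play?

Track states (vertex, player-to-move).
A0 = {(q,Runner), (q,Keeper)}
A1: add {(m,Runner), (r,Runner)}.
(r,Runner) ∈ A1 ⇒ Runner forces the target.

Runner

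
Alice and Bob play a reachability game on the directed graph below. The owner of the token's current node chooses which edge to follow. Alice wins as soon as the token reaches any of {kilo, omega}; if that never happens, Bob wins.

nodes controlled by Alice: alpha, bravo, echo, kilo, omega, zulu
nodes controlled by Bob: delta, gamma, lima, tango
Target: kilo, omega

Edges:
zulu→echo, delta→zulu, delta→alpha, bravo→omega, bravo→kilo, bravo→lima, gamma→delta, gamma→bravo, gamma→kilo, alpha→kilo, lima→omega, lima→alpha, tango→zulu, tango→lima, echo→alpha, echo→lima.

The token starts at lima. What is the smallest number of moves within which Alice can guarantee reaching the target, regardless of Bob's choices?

2

A0 = {kilo, omega}
A1: add {alpha, bravo} — bravo (Alice) has bravo→omega; alpha (Alice) has alpha→kilo.
A2: add {echo, lima} — lima (Bob): all of {omega, alpha} already in; echo (Alice) has echo→alpha.
lima enters the attractor at level 2, so Alice can force the target in 2 moves from there.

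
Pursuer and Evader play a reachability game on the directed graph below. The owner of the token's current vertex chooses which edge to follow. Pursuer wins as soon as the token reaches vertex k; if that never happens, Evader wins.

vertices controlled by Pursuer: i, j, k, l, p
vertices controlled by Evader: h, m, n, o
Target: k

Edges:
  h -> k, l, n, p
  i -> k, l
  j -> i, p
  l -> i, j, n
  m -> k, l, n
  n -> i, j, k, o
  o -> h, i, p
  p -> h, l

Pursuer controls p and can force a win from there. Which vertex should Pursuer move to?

l

A0 = {k}
A1: add {i} — i (Pursuer) has i→k.
A2: add {j, l} — j (Pursuer) has j→i; l (Pursuer) has l→i.
A3: add {p} — p (Pursuer) has p→l.
A4 = A3; e.g. h (Evader) can still go to n. Fixed point.
From p, successor l is in the attractor (rank 2); the other successor h is not.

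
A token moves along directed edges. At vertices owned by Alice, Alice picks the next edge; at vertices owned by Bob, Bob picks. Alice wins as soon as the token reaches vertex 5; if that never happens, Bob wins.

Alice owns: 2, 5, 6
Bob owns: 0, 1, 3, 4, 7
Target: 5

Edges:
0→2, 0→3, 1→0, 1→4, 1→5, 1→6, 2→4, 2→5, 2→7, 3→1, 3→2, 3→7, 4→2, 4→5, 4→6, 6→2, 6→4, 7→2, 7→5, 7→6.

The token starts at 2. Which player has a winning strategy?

A0 = {5}
A1: add {2} — 2 (Alice) has 2→5.
2 ∈ A1, so Alice can force the target.

Alice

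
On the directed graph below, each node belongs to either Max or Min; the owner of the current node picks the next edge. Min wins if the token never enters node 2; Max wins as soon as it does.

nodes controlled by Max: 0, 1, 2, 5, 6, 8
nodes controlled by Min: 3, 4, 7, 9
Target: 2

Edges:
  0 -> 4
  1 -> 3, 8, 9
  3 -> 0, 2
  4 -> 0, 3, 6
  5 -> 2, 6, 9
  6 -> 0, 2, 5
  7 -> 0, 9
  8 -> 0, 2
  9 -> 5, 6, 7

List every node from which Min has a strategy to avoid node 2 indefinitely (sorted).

A0 = {2}
A1: add {5, 6, 8} — 5 (Max) has 5→2; 6 (Max) has 6→2; 8 (Max) has 8→2.
A2: add {1} — 1 (Max) has 1→8.
A3 = A2; e.g. 0 (Max) has no edge into A2. Fixed point.
Max's attractor = {1, 2, 5, 6, 8}; Min avoids the target exactly from the complement.

0, 3, 4, 7, 9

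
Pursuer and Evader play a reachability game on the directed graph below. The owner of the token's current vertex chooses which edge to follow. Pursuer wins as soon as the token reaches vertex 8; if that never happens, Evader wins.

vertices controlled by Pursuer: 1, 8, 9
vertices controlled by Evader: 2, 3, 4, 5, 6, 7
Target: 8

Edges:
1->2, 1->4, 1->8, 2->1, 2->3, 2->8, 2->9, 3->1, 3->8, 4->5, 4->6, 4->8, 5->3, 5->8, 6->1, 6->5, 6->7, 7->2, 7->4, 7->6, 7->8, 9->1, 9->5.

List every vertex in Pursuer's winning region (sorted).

A0 = {8}
A1: add {1} — 1 (Pursuer) has 1→8.
A2: add {3, 9} — 3 (Evader): all of {1, 8} already in; 9 (Pursuer) has 9→1.
A3: add {2, 5} — 2 (Evader): all of {1, 3, 8, 9} already in; 5 (Evader): all of {3, 8} already in.
A4 = A3; e.g. 4 (Evader) can still go to 6. Fixed point.
Pursuer's winning region = {1, 2, 3, 5, 8, 9}.

1, 2, 3, 5, 8, 9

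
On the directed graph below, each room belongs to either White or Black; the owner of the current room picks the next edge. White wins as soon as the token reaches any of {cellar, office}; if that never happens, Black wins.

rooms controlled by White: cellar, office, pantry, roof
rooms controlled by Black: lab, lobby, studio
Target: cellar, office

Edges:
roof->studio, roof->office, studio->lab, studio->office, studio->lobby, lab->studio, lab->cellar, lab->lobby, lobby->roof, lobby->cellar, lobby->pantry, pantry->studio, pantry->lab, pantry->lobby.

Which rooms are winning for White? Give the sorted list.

A0 = {cellar, office}
A1: add {roof} — roof (White) has roof→office.
A2 = A1; e.g. studio (Black) can still go to lab. Fixed point.
White's winning region = {cellar, office, roof}.

cellar, office, roof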